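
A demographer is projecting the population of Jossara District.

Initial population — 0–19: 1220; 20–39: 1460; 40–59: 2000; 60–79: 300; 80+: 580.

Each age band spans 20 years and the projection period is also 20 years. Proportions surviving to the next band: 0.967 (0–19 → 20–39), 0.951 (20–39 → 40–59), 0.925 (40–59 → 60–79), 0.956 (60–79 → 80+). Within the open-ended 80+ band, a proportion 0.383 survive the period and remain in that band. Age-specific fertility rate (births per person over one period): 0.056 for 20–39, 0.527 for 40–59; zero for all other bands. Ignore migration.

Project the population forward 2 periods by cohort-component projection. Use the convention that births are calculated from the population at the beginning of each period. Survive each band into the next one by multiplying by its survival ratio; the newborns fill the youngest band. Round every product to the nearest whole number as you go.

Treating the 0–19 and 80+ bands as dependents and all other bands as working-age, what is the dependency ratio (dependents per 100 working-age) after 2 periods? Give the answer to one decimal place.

Period 1.
Births: 1460 × 0.056 = 82  |  2000 × 0.527 = 1054 → total 1136
20–39: 1220 × 0.967 = 1180
40–59: 1460 × 0.951 = 1388
60–79: 2000 × 0.925 = 1850
80+: 300 × 0.956 + 580 × 0.383 = 287 + 222 = 509
Population now: 0–19=1136, 20–39=1180, 40–59=1388, 60–79=1850, 80+=509
Period 2.
Births: 1180 × 0.056 = 66  |  1388 × 0.527 = 731 → total 797
20–39: 1136 × 0.967 = 1099
40–59: 1180 × 0.951 = 1122
60–79: 1388 × 0.925 = 1284
80+: 1850 × 0.956 + 509 × 0.383 = 1769 + 195 = 1964
Population now: 0–19=797, 20–39=1099, 40–59=1122, 60–79=1284, 80+=1964
Dependents (band 0–19 + band 80+) = 797 + 1964 = 2761; working-age = 3505; ratio = 2761/3505 × 100 = 78.8

78.8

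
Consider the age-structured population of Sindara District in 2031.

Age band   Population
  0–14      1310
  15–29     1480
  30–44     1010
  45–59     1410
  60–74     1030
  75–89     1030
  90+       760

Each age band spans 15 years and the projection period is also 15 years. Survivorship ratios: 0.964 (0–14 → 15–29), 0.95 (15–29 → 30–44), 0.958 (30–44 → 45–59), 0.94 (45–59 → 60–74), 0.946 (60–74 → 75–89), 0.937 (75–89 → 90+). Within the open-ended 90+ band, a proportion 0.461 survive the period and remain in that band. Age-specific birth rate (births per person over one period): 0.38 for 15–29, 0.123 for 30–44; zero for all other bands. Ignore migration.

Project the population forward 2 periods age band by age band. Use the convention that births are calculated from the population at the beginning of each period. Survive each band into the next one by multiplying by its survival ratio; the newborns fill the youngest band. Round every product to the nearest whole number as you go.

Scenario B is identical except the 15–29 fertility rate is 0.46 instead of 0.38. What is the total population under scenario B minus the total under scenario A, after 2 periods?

Period 1:
Births: 1480 × 0.38 = 562 ; 1010 × 0.123 = 124 — total 686
15–29: 1310 × 0.964 = 1263
30–44: 1480 × 0.95 = 1406
45–59: 1010 × 0.958 = 968
60–74: 1410 × 0.94 = 1325
75–89: 1030 × 0.946 = 974
90+: 1030 × 0.937 + 760 × 0.461 = 965 + 350 = 1315
Giving 686 / 1263 / 1406 / 968 / 1325 / 974 / 1315.
Period 2:
Births: 1263 × 0.38 = 480 ; 1406 × 0.123 = 173 — total 653
15–29: 686 × 0.964 = 661
30–44: 1263 × 0.95 = 1200
45–59: 1406 × 0.958 = 1347
60–74: 968 × 0.94 = 910
75–89: 1325 × 0.946 = 1253
90+: 974 × 0.937 + 1315 × 0.461 = 913 + 606 = 1519
Giving 653 / 661 / 1200 / 1347 / 910 / 1253 / 1519.
Scenario A total after 2 periods: 7543
Scenario B projection —
Period 1:
Births: 1480 × 0.46 = 681 ; 1010 × 0.123 = 124 — total 805
15–29: 1310 × 0.964 = 1263
30–44: 1480 × 0.95 = 1406
45–59: 1010 × 0.958 = 968
60–74: 1410 × 0.94 = 1325
75–89: 1030 × 0.946 = 974
90+: 1030 × 0.937 + 760 × 0.461 = 965 + 350 = 1315
Giving 805 / 1263 / 1406 / 968 / 1325 / 974 / 1315.
Period 2:
Births: 1263 × 0.46 = 581 ; 1406 × 0.123 = 173 — total 754
15–29: 805 × 0.964 = 776
30–44: 1263 × 0.95 = 1200
45–59: 1406 × 0.958 = 1347
60–74: 968 × 0.94 = 910
75–89: 1325 × 0.946 = 1253
90+: 974 × 0.937 + 1315 × 0.461 = 913 + 606 = 1519
Giving 754 / 776 / 1200 / 1347 / 910 / 1253 / 1519.
Scenario B total after 2 periods: 7759
Difference B − A = 7759 − 7543 = 216

216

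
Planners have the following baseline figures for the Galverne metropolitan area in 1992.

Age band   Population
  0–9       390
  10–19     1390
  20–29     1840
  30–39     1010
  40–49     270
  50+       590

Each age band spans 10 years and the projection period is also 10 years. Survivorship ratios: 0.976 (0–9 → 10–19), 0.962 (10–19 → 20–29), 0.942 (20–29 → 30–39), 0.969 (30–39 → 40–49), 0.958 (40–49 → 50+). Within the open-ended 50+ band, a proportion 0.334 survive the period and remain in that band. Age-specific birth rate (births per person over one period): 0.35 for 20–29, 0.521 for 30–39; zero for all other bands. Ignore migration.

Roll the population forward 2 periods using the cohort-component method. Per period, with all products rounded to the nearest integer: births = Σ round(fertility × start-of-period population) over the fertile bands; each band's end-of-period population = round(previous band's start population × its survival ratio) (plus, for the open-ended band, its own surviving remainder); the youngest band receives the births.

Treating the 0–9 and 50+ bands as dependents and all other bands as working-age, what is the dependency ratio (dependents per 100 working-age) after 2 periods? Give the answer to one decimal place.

Call the bands 1 to 6, youngest first.
After projecting period 1:
Births: 1840 × 0.35 = 644  |  1010 × 0.521 = 526 → 1170
Band 2: 390 × 0.976 = 381
Band 3: 1390 × 0.962 = 1337
Band 4: 1840 × 0.942 = 1733
Band 5: 1010 × 0.969 = 979
Band 6: 270 × 0.958 + 590 × 0.334 = 259 + 197 = 456
Giving 1170 / 381 / 1337 / 1733 / 979 / 456.
After projecting period 2:
Births: 1337 × 0.35 = 468  |  1733 × 0.521 = 903 → 1371
Band 2: 1170 × 0.976 = 1142
Band 3: 381 × 0.962 = 367
Band 4: 1337 × 0.942 = 1259
Band 5: 1733 × 0.969 = 1679
Band 6: 979 × 0.958 + 456 × 0.334 = 938 + 152 = 1090
Giving 1371 / 1142 / 367 / 1259 / 1679 / 1090.
Dependents (band 0–9 + band 50+) = 1371 + 1090 = 2461; working-age = 4447; ratio = 2461/4447 × 100 = 55.3

55.3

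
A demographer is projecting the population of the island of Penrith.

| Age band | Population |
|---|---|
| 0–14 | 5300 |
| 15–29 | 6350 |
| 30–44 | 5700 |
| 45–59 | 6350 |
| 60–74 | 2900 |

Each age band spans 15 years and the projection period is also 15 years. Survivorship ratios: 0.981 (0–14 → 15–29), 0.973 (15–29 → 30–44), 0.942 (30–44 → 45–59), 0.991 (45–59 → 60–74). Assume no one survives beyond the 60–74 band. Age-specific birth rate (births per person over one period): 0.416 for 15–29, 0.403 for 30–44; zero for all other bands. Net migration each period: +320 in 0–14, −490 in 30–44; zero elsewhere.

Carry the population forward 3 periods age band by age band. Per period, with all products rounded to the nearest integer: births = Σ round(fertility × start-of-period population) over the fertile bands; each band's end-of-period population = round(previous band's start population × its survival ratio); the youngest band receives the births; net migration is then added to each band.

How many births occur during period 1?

4939

Let band 1 be 0–14 through band 5 = 60–74.
[period 1]
Births: 6350 * 0.416 = 2642 ; 5700 * 0.403 = 2297 ⇒ total 4939
Band 2: 5300 * 0.981 = 5199
Band 3: 6350 * 0.973 = 6179
Band 4: 5700 * 0.942 = 5369
Band 5: 6350 * 0.991 = 6293
Net migration: Band 1 + 320 → 5259; Band 3 − 490 → 5689
End of period: [5259, 5199, 5689, 5369, 6293]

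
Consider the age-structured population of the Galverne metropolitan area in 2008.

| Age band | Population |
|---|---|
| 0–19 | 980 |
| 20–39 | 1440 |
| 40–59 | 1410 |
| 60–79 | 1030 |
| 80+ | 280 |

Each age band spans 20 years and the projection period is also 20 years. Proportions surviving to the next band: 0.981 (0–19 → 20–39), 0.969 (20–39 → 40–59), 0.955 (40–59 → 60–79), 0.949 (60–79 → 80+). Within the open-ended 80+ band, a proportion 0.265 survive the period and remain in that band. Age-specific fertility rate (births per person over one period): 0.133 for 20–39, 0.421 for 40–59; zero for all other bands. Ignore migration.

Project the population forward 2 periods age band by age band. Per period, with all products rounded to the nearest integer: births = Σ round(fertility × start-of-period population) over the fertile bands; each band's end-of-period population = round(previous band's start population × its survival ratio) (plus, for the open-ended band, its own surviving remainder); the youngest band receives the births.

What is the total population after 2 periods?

— Period 1 —
Births: 1440 * 0.133 = 192 ; 1410 * 0.421 = 594 → total 786
20–39: 980 * 0.981 = 961
40–59: 1440 * 0.969 = 1395
60–79: 1410 * 0.955 = 1347
80+: 1030 * 0.949 + 280 * 0.265 = 977 + 74 = 1051
Giving 786 / 961 / 1395 / 1347 / 1051.
— Period 2 —
Births: 961 * 0.133 = 128 ; 1395 * 0.421 = 587 → total 715
20–39: 786 * 0.981 = 771
40–59: 961 * 0.969 = 931
60–79: 1395 * 0.955 = 1332
80+: 1347 * 0.949 + 1051 * 0.265 = 1278 + 279 = 1557
Giving 715 / 771 / 931 / 1332 / 1557.
Total after period 2: 715 + 771 + 931 + 1332 + 1557 = 5306

5306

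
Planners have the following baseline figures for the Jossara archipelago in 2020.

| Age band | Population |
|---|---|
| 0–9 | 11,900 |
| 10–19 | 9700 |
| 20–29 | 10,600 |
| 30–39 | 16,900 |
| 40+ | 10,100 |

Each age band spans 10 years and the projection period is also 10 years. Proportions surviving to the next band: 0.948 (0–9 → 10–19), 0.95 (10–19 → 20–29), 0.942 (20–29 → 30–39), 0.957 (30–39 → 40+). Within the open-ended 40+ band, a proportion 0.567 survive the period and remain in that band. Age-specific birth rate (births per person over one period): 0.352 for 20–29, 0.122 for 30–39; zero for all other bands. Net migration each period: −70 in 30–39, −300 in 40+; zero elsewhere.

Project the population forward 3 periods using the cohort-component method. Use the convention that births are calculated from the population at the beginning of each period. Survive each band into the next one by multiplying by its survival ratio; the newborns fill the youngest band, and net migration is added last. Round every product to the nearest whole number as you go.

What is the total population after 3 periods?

Call the bands 1 to 5, youngest first.
Period 1:
Births: 10600 × 0.352 = 3731, 16900 × 0.122 = 2062 → 5793
Band 2: 11900 × 0.948 = 11281
Band 3: 9700 × 0.95 = 9215
Band 4: 10600 × 0.942 = 9985
Band 5: 16900 × 0.957 + 10100 × 0.567 = 16173 + 5727 = 21900
Net migration: Band 4 − 70 → 9915; Band 5 − 300 → 21600
End of period: [5793, 11281, 9215, 9915, 21600]
Period 2:
Births: 9215 × 0.352 = 3244, 9915 × 0.122 = 1210 → 4454
Band 2: 5793 × 0.948 = 5492
Band 3: 11281 × 0.95 = 10717
Band 4: 9215 × 0.942 = 8681
Band 5: 9915 × 0.957 + 21600 × 0.567 = 9489 + 12247 = 21736
Net migration: Band 4 − 70 → 8611; Band 5 − 300 → 21436
End of period: [4454, 5492, 10717, 8611, 21436]
Period 3:
Births: 10717 × 0.352 = 3772, 8611 × 0.122 = 1051 → 4823
Band 2: 4454 × 0.948 = 4222
Band 3: 5492 × 0.95 = 5217
Band 4: 10717 × 0.942 = 10095
Band 5: 8611 × 0.957 + 21436 × 0.567 = 8241 + 12154 = 20395
Net migration: Band 4 − 70 → 10025; Band 5 − 300 → 20095
End of period: [4823, 4222, 5217, 10025, 20095]
Total after period 3: 4823 + 4222 + 5217 + 10025 + 20095 = 44382

44382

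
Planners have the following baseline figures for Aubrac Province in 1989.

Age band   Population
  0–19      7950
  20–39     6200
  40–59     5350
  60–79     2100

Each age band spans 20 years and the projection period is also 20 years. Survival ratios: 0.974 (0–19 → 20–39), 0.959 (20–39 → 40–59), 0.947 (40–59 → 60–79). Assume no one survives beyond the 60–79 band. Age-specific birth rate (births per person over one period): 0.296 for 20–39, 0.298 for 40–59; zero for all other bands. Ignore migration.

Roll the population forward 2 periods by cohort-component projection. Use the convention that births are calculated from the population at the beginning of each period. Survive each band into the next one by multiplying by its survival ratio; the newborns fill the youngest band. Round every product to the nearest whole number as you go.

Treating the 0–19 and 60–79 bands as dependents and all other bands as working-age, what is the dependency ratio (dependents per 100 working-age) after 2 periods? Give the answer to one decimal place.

90.1

(Groups numbered youngest = 1 to oldest = 4.)
— Period 1 —
Births: 6200 × 0.296 = 1835  |  5350 × 0.298 = 1594 — total 3429
Group 2: 7950 × 0.974 = 7743
Group 3: 6200 × 0.959 = 5946
Group 4: 5350 × 0.947 = 5066
→ [3429, 7743, 5946, 5066]
— Period 2 —
Births: 7743 × 0.296 = 2292  |  5946 × 0.298 = 1772 — total 4064
Group 2: 3429 × 0.974 = 3340
Group 3: 7743 × 0.959 = 7426
Group 4: 5946 × 0.947 = 5631
→ [4064, 3340, 7426, 5631]
Dependents (band 0–19 + band 60–79) = 4064 + 5631 = 9695; working-age = 10766; ratio = 9695/10766 × 100 = 90.1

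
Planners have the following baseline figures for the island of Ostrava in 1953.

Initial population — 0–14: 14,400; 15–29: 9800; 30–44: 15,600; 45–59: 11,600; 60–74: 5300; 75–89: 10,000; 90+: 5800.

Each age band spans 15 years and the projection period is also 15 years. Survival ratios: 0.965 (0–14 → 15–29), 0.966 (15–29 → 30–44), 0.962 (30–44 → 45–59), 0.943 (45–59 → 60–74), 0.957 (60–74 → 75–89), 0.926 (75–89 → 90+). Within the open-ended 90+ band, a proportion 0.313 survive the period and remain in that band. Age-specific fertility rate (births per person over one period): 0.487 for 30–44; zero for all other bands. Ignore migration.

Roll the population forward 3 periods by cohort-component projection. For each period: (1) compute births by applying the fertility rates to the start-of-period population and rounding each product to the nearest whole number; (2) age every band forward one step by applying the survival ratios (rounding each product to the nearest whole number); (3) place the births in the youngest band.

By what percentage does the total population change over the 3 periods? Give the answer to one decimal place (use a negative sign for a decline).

-9.8

— Period 1 —
Births: 15600 × 0.487 = 7597
15–29: 14400 × 0.965 = 13896
30–44: 9800 × 0.966 = 9467
45–59: 15600 × 0.962 = 15007
60–74: 11600 × 0.943 = 10939
75–89: 5300 × 0.957 = 5072
90+: 10000 × 0.926 + 5800 × 0.313 = 9260 + 1815 = 11075
Giving 7597 / 13896 / 9467 / 15007 / 10939 / 5072 / 11075.
— Period 2 —
Births: 9467 × 0.487 = 4610
15–29: 7597 × 0.965 = 7331
30–44: 13896 × 0.966 = 13424
45–59: 9467 × 0.962 = 9107
60–74: 15007 × 0.943 = 14152
75–89: 10939 × 0.957 = 10469
90+: 5072 × 0.926 + 11075 × 0.313 = 4697 + 3466 = 8163
Giving 4610 / 7331 / 13424 / 9107 / 14152 / 10469 / 8163.
— Period 3 —
Births: 13424 × 0.487 = 6537
15–29: 4610 × 0.965 = 4449
30–44: 7331 × 0.966 = 7082
45–59: 13424 × 0.962 = 12914
60–74: 9107 × 0.943 = 8588
75–89: 14152 × 0.957 = 13543
90+: 10469 × 0.926 + 8163 × 0.313 = 9694 + 2555 = 12249
Giving 6537 / 4449 / 7082 / 12914 / 8588 / 13543 / 12249.
Total: 72500 → 65362; change = -7138; percentage change = -9.8%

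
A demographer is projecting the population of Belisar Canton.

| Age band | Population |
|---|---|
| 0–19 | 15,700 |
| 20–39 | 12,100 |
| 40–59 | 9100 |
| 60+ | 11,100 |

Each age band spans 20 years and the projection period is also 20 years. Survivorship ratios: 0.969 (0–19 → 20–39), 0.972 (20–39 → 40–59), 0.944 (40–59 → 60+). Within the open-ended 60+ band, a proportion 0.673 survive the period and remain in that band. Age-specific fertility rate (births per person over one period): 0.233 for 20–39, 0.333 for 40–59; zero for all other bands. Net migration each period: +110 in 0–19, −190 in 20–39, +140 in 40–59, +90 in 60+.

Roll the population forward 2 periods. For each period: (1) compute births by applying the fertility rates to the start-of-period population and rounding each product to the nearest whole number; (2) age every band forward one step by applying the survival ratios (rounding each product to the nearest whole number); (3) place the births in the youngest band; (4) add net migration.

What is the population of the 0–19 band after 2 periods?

Numbering the groups 1..4 from youngest to oldest:
Period 1.
Births: 12100 × 0.233 = 2819, 9100 × 0.333 = 3030 → 5849
Group 2: 15700 × 0.969 = 15213
Group 3: 12100 × 0.972 = 11761
Group 4: 9100 × 0.944 + 11100 × 0.673 = 8590 + 7470 = 16060
Net migration: Group 1 + 110 → 5959; Group 2 − 190 → 15023; Group 3 + 140 → 11901; Group 4 + 90 → 16150
→ [5959, 15023, 11901, 16150]
Period 2.
Births: 15023 × 0.233 = 3500, 11901 × 0.333 = 3963 → 7463
Group 2: 5959 × 0.969 = 5774
Group 3: 15023 × 0.972 = 14602
Group 4: 11901 × 0.944 + 16150 × 0.673 = 11235 + 10869 = 22104
Net migration: Group 1 + 110 → 7573; Group 2 − 190 → 5584; Group 3 + 140 → 14742; Group 4 + 90 → 22194
→ [7573, 5584, 14742, 22194]

7573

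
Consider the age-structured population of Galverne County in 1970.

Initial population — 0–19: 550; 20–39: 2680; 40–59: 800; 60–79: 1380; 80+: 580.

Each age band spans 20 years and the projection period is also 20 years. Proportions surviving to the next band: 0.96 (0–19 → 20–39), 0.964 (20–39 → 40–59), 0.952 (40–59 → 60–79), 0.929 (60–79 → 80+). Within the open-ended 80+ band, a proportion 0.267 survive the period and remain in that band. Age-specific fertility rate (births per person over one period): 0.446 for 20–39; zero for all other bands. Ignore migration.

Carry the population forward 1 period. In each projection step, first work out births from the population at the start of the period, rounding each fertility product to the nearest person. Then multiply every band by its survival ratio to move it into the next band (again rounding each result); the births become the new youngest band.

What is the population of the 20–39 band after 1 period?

528

— Period 1 —
Births: 2680 × 0.446 = 1195
20–39: 550 × 0.96 = 528
40–59: 2680 × 0.964 = 2584
60–79: 800 × 0.952 = 762
80+: 1380 × 0.929 + 580 × 0.267 = 1282 + 155 = 1437
→ [1195, 528, 2584, 762, 1437]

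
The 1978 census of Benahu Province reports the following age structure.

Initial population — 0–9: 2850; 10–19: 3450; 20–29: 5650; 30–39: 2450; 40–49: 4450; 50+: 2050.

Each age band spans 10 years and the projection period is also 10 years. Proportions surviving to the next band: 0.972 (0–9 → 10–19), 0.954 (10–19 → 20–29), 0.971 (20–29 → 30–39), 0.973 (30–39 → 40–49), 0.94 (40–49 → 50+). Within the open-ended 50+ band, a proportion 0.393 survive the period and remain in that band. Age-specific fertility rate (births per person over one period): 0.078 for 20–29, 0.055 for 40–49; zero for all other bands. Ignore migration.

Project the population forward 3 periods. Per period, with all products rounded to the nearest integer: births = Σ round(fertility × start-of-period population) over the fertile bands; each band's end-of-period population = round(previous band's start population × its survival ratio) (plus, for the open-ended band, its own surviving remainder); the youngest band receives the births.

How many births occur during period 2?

Let band 1 be 0–9 through band 6 = 50+.
— Period 1 —
Births: 5650 * 0.078 = 441, 4450 * 0.055 = 245 ⇒ total 686
Band 2: 2850 * 0.972 = 2770
Band 3: 3450 * 0.954 = 3291
Band 4: 5650 * 0.971 = 5486
Band 5: 2450 * 0.973 = 2384
Band 6: 4450 * 0.94 + 2050 * 0.393 = 4183 + 806 = 4989
Giving 686 / 2770 / 3291 / 5486 / 2384 / 4989.
— Period 2 —
Births: 3291 * 0.078 = 257, 2384 * 0.055 = 131 ⇒ total 388
Band 2: 686 * 0.972 = 667
Band 3: 2770 * 0.954 = 2643
Band 4: 3291 * 0.971 = 3196
Band 5: 5486 * 0.973 = 5338
Band 6: 2384 * 0.94 + 4989 * 0.393 = 2241 + 1961 = 4202
Giving 388 / 667 / 2643 / 3196 / 5338 / 4202.

388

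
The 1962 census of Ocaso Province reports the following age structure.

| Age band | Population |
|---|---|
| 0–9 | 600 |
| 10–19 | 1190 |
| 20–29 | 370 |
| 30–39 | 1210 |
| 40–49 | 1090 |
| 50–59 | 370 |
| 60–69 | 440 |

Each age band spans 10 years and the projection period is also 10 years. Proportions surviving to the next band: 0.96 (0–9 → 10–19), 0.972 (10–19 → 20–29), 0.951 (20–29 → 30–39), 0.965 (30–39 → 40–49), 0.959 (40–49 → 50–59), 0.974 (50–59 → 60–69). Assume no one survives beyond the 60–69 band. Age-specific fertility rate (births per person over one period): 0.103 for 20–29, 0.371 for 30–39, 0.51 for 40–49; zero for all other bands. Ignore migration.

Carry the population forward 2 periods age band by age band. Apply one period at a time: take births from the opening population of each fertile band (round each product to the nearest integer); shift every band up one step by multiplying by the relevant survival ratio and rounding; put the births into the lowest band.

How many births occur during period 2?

846

Let group 1 be 0–9 through group 7 = 60–69.
Period 1.
Births: 370 * 0.103 = 38 ; 1210 * 0.371 = 449 ; 1090 * 0.51 = 556 → total 1043
Group 2: 600 * 0.96 = 576
Group 3: 1190 * 0.972 = 1157
Group 4: 370 * 0.951 = 352
Group 5: 1210 * 0.965 = 1168
Group 6: 1090 * 0.959 = 1045
Group 7: 370 * 0.974 = 360
→ [1043, 576, 1157, 352, 1168, 1045, 360]
Period 2.
Births: 1157 * 0.103 = 119 ; 352 * 0.371 = 131 ; 1168 * 0.51 = 596 → total 846
Group 2: 1043 * 0.96 = 1001
Group 3: 576 * 0.972 = 560
Group 4: 1157 * 0.951 = 1100
Group 5: 352 * 0.965 = 340
Group 6: 1168 * 0.959 = 1120
Group 7: 1045 * 0.974 = 1018
→ [846, 1001, 560, 1100, 340, 1120, 1018]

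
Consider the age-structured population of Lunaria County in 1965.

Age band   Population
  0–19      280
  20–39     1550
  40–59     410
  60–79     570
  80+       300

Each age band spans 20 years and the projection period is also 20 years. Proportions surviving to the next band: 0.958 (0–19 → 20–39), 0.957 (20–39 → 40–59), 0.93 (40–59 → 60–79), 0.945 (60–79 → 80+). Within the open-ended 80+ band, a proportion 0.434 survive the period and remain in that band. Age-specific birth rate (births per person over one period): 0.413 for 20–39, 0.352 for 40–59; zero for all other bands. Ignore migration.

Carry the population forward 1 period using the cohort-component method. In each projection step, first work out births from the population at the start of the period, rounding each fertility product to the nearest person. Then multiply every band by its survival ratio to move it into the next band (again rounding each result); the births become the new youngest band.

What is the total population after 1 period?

Call the groups 1 to 5, youngest first.
— Period 1 —
Births: 1550 * 0.413 = 640, 410 * 0.352 = 144 ⇒ total 784
Group 2: 280 * 0.958 = 268
Group 3: 1550 * 0.957 = 1483
Group 4: 410 * 0.93 = 381
Group 5: 570 * 0.945 + 300 * 0.434 = 539 + 130 = 669
→ [784, 268, 1483, 381, 669]
Total after period 1: 784 + 268 + 1483 + 381 + 669 = 3585

3585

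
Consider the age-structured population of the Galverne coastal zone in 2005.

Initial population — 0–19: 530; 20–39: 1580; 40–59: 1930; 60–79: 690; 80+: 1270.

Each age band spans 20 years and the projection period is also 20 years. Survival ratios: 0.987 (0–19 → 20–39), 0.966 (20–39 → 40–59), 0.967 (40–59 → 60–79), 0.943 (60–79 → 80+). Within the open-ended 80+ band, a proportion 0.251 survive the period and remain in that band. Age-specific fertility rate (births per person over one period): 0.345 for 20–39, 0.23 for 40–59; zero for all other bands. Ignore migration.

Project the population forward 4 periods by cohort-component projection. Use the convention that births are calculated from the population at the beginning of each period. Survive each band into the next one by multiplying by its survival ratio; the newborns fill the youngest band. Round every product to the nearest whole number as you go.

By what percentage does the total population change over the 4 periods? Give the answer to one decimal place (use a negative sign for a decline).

Period 1:
Births: 1580 * 0.345 = 545, 1930 * 0.23 = 444 — total 989
20–39: 530 * 0.987 = 523
40–59: 1580 * 0.966 = 1526
60–79: 1930 * 0.967 = 1866
80+: 690 * 0.943 + 1270 * 0.251 = 651 + 319 = 970
Population now: 0–19=989, 20–39=523, 40–59=1526, 60–79=1866, 80+=970
Period 2:
Births: 523 * 0.345 = 180, 1526 * 0.23 = 351 — total 531
20–39: 989 * 0.987 = 976
40–59: 523 * 0.966 = 505
60–79: 1526 * 0.967 = 1476
80+: 1866 * 0.943 + 970 * 0.251 = 1760 + 243 = 2003
Population now: 0–19=531, 20–39=976, 40–59=505, 60–79=1476, 80+=2003
Period 3:
Births: 976 * 0.345 = 337, 505 * 0.23 = 116 — total 453
20–39: 531 * 0.987 = 524
40–59: 976 * 0.966 = 943
60–79: 505 * 0.967 = 488
80+: 1476 * 0.943 + 2003 * 0.251 = 1392 + 503 = 1895
Population now: 0–19=453, 20–39=524, 40–59=943, 60–79=488, 80+=1895
Period 4:
Births: 524 * 0.345 = 181, 943 * 0.23 = 217 — total 398
20–39: 453 * 0.987 = 447
40–59: 524 * 0.966 = 506
60–79: 943 * 0.967 = 912
80+: 488 * 0.943 + 1895 * 0.251 = 460 + 476 = 936
Population now: 0–19=398, 20–39=447, 40–59=506, 60–79=912, 80+=936
Total: 6000 → 3199; change = -2801; percentage change = -46.7%

-46.7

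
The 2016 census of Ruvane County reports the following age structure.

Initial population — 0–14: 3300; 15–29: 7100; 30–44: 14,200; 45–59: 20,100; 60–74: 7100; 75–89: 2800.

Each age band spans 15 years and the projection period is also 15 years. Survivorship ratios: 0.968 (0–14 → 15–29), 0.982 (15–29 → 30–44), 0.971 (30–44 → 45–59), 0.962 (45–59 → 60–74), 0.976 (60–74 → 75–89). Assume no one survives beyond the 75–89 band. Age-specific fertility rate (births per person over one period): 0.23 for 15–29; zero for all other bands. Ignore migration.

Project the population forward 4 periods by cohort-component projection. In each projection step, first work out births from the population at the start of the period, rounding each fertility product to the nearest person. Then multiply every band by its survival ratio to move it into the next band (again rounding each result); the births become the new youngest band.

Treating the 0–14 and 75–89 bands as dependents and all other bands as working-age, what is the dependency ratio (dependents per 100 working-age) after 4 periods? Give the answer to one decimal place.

Period 1.
Births: 7100 * 0.23 = 1633
15–29: 3300 * 0.968 = 3194
30–44: 7100 * 0.982 = 6972
45–59: 14200 * 0.971 = 13788
60–74: 20100 * 0.962 = 19336
75–89: 7100 * 0.976 = 6930
Giving 1633 / 3194 / 6972 / 13788 / 19336 / 6930.
Period 2.
Births: 3194 * 0.23 = 735
15–29: 1633 * 0.968 = 1581
30–44: 3194 * 0.982 = 3137
45–59: 6972 * 0.971 = 6770
60–74: 13788 * 0.962 = 13264
75–89: 19336 * 0.976 = 18872
Giving 735 / 1581 / 3137 / 6770 / 13264 / 18872.
Period 3.
Births: 1581 * 0.23 = 364
15–29: 735 * 0.968 = 711
30–44: 1581 * 0.982 = 1553
45–59: 3137 * 0.971 = 3046
60–74: 6770 * 0.962 = 6513
75–89: 13264 * 0.976 = 12946
Giving 364 / 711 / 1553 / 3046 / 6513 / 12946.
Period 4.
Births: 711 * 0.23 = 164
15–29: 364 * 0.968 = 352
30–44: 711 * 0.982 = 698
45–59: 1553 * 0.971 = 1508
60–74: 3046 * 0.962 = 2930
75–89: 6513 * 0.976 = 6357
Giving 164 / 352 / 698 / 1508 / 2930 / 6357.
Dependents (band 0–14 + band 75–89) = 164 + 6357 = 6521; working-age = 5488; ratio = 6521/5488 × 100 = 118.8

118.8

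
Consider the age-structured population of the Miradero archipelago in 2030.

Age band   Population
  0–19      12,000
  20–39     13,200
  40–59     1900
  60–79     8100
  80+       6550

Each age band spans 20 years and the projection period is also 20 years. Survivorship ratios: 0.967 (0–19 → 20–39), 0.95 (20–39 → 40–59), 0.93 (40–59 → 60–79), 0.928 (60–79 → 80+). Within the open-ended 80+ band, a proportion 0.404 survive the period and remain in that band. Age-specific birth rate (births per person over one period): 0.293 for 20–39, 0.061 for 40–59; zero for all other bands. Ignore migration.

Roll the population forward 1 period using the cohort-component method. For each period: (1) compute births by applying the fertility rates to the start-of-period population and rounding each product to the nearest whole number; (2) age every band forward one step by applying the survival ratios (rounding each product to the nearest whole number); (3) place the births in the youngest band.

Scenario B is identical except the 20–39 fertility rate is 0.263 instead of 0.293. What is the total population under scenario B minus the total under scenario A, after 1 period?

— Period 1 —
Births: 13200 × 0.293 = 3868, 1900 × 0.061 = 116 → 3984
20–39: 12000 × 0.967 = 11604
40–59: 13200 × 0.95 = 12540
60–79: 1900 × 0.93 = 1767
80+: 8100 × 0.928 + 6550 × 0.404 = 7517 + 2646 = 10163
Population now: 0–19=3984, 20–39=11604, 40–59=12540, 60–79=1767, 80+=10163
Scenario A total after 1 period: 40058
Scenario B projection —
— Period 1 —
Births: 13200 × 0.263 = 3472, 1900 × 0.061 = 116 → 3588
20–39: 12000 × 0.967 = 11604
40–59: 13200 × 0.95 = 12540
60–79: 1900 × 0.93 = 1767
80+: 8100 × 0.928 + 6550 × 0.404 = 7517 + 2646 = 10163
Population now: 0–19=3588, 20–39=11604, 40–59=12540, 60–79=1767, 80+=10163
Scenario B total after 1 period: 39662
Difference B − A = 39662 − 40058 = -396

-396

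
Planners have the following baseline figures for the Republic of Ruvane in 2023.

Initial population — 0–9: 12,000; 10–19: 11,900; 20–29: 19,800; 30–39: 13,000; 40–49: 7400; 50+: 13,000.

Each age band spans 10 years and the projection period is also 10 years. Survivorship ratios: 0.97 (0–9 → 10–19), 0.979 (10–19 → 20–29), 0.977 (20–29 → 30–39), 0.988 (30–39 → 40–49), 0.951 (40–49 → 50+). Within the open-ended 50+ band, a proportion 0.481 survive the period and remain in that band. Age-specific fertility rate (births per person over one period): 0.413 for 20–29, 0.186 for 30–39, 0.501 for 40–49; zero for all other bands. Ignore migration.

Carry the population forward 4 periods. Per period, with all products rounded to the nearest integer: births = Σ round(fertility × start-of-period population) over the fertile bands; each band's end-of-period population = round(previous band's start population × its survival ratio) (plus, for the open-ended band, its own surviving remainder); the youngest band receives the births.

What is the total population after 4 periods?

91331

(Bands numbered youngest = 1 to oldest = 6.)
Period 1:
Births: 19800 × 0.413 = 8177 ; 13000 × 0.186 = 2418 ; 7400 × 0.501 = 3707 → 14302
Band 2: 12000 × 0.97 = 11640
Band 3: 11900 × 0.979 = 11650
Band 4: 19800 × 0.977 = 19345
Band 5: 13000 × 0.988 = 12844
Band 6: 7400 × 0.951 + 13000 × 0.481 = 7037 + 6253 = 13290
End of period: [14302, 11640, 11650, 19345, 12844, 13290]
Period 2:
Births: 11650 × 0.413 = 4811 ; 19345 × 0.186 = 3598 ; 12844 × 0.501 = 6435 → 14844
Band 2: 14302 × 0.97 = 13873
Band 3: 11640 × 0.979 = 11396
Band 4: 11650 × 0.977 = 11382
Band 5: 19345 × 0.988 = 19113
Band 6: 12844 × 0.951 + 13290 × 0.481 = 12215 + 6392 = 18607
End of period: [14844, 13873, 11396, 11382, 19113, 18607]
Period 3:
Births: 11396 × 0.413 = 4707 ; 11382 × 0.186 = 2117 ; 19113 × 0.501 = 9576 → 16400
Band 2: 14844 × 0.97 = 14399
Band 3: 13873 × 0.979 = 13582
Band 4: 11396 × 0.977 = 11134
Band 5: 11382 × 0.988 = 11245
Band 6: 19113 × 0.951 + 18607 × 0.481 = 18176 + 8950 = 27126
End of period: [16400, 14399, 13582, 11134, 11245, 27126]
Period 4:
Births: 13582 × 0.413 = 5609 ; 11134 × 0.186 = 2071 ; 11245 × 0.501 = 5634 → 13314
Band 2: 16400 × 0.97 = 15908
Band 3: 14399 × 0.979 = 14097
Band 4: 13582 × 0.977 = 13270
Band 5: 11134 × 0.988 = 11000
Band 6: 11245 × 0.951 + 27126 × 0.481 = 10694 + 13048 = 23742
End of period: [13314, 15908, 14097, 13270, 11000, 23742]
Total after period 4: 13314 + 15908 + 14097 + 13270 + 11000 + 23742 = 91331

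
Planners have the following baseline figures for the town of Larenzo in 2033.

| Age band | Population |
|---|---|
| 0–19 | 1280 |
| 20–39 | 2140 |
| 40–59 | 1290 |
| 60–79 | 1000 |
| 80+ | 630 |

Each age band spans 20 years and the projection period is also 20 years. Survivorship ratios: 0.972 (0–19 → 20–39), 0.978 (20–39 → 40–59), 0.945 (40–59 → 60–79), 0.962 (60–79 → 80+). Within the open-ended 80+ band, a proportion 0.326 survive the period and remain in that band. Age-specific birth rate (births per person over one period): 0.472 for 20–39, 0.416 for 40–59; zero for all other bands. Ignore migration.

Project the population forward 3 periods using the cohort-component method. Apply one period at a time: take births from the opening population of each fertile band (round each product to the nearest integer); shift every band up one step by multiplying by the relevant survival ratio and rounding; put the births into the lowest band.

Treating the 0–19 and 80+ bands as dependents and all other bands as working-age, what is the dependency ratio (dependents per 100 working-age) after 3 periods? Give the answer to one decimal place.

(Bands numbered youngest = 1 to oldest = 5.)
Period 1.
Births: 2140 × 0.472 = 1010, 1290 × 0.416 = 537 → total 1547
Band 2: 1280 × 0.972 = 1244
Band 3: 2140 × 0.978 = 2093
Band 4: 1290 × 0.945 = 1219
Band 5: 1000 × 0.962 + 630 × 0.326 = 962 + 205 = 1167
End of period: [1547, 1244, 2093, 1219, 1167]
Period 2.
Births: 1244 × 0.472 = 587, 2093 × 0.416 = 871 → total 1458
Band 2: 1547 × 0.972 = 1504
Band 3: 1244 × 0.978 = 1217
Band 4: 2093 × 0.945 = 1978
Band 5: 1219 × 0.962 + 1167 × 0.326 = 1173 + 380 = 1553
End of period: [1458, 1504, 1217, 1978, 1553]
Period 3.
Births: 1504 × 0.472 = 710, 1217 × 0.416 = 506 → total 1216
Band 2: 1458 × 0.972 = 1417
Band 3: 1504 × 0.978 = 1471
Band 4: 1217 × 0.945 = 1150
Band 5: 1978 × 0.962 + 1553 × 0.326 = 1903 + 506 = 2409
End of period: [1216, 1417, 1471, 1150, 2409]
Dependents (band 0–19 + band 80+) = 1216 + 2409 = 3625; working-age = 4038; ratio = 3625/4038 × 100 = 89.8

89.8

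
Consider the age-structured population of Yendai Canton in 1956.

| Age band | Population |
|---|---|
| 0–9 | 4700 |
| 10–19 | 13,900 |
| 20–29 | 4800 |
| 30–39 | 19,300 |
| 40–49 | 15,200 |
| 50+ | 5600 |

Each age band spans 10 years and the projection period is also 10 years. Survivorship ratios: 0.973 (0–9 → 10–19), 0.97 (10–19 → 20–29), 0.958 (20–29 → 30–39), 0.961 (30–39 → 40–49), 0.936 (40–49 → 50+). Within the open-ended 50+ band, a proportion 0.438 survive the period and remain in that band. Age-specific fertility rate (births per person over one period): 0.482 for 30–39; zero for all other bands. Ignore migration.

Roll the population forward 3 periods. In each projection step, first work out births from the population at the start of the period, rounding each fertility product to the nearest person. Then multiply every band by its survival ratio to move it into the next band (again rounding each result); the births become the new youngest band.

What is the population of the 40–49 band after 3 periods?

[period 1]
Births: 19300 × 0.482 = 9303
10–19: 4700 × 0.973 = 4573
20–29: 13900 × 0.97 = 13483
30–39: 4800 × 0.958 = 4598
40–49: 19300 × 0.961 = 18547
50+: 15200 × 0.936 + 5600 × 0.438 = 14227 + 2453 = 16680
→ [9303, 4573, 13483, 4598, 18547, 16680]
[period 2]
Births: 4598 × 0.482 = 2216
10–19: 9303 × 0.973 = 9052
20–29: 4573 × 0.97 = 4436
30–39: 13483 × 0.958 = 12917
40–49: 4598 × 0.961 = 4419
50+: 18547 × 0.936 + 16680 × 0.438 = 17360 + 7306 = 24666
→ [2216, 9052, 4436, 12917, 4419, 24666]
[period 3]
Births: 12917 × 0.482 = 6226
10–19: 2216 × 0.973 = 2156
20–29: 9052 × 0.97 = 8780
30–39: 4436 × 0.958 = 4250
40–49: 12917 × 0.961 = 12413
50+: 4419 × 0.936 + 24666 × 0.438 = 4136 + 10804 = 14940
→ [6226, 2156, 8780, 4250, 12413, 14940]

12413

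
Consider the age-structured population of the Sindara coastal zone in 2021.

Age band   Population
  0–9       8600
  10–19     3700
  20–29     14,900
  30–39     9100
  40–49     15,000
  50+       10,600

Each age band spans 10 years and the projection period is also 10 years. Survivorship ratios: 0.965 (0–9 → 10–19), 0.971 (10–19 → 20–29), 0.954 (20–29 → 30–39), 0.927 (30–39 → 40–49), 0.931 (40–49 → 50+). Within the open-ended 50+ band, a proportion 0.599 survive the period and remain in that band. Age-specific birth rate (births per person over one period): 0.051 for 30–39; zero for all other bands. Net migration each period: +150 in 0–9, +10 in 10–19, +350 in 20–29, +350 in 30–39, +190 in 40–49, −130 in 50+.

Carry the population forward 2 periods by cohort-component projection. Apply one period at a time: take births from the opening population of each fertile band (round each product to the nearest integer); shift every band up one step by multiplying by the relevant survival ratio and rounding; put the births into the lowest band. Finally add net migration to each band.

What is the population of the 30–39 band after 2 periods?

(Groups numbered youngest = 1 to oldest = 6.)
After projecting period 1:
Births: 9100 * 0.051 = 464
Group 2: 8600 * 0.965 = 8299
Group 3: 3700 * 0.971 = 3593
Group 4: 14900 * 0.954 = 14215
Group 5: 9100 * 0.927 = 8436
Group 6: 15000 * 0.931 + 10600 * 0.599 = 13965 + 6349 = 20314
Net migration: Group 1 + 150 → 614; Group 2 + 10 → 8309; Group 3 + 350 → 3943; Group 4 + 350 → 14565; Group 5 + 190 → 8626; Group 6 − 130 → 20184
Giving 614 / 8309 / 3943 / 14565 / 8626 / 20184.
After projecting period 2:
Births: 14565 * 0.051 = 743
Group 2: 614 * 0.965 = 593
Group 3: 8309 * 0.971 = 8068
Group 4: 3943 * 0.954 = 3762
Group 5: 14565 * 0.927 = 13502
Group 6: 8626 * 0.931 + 20184 * 0.599 = 8031 + 12090 = 20121
Net migration: Group 1 + 150 → 893; Group 2 + 10 → 603; Group 3 + 350 → 8418; Group 4 + 350 → 4112; Group 5 + 190 → 13692; Group 6 − 130 → 19991
Giving 893 / 603 / 8418 / 4112 / 13692 / 19991.

4112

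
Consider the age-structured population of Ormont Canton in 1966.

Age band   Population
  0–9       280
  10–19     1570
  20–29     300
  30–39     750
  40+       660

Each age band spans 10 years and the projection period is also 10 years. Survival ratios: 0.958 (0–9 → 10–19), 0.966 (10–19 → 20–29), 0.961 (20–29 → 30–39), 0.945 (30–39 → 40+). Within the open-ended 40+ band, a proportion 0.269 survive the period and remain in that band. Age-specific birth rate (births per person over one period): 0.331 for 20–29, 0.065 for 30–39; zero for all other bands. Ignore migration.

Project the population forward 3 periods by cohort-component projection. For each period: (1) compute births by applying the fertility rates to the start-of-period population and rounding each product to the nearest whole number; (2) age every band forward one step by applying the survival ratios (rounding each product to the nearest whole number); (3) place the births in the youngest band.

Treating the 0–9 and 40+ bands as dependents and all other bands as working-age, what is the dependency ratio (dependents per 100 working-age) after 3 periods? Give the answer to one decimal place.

[period 1]
Births: 300 * 0.331 = 99 ; 750 * 0.065 = 49 → total 148
10–19: 280 * 0.958 = 268
20–29: 1570 * 0.966 = 1517
30–39: 300 * 0.961 = 288
40+: 750 * 0.945 + 660 * 0.269 = 709 + 178 = 887
Population now: 0–9=148, 10–19=268, 20–29=1517, 30–39=288, 40+=887
[period 2]
Births: 1517 * 0.331 = 502 ; 288 * 0.065 = 19 → total 521
10–19: 148 * 0.958 = 142
20–29: 268 * 0.966 = 259
30–39: 1517 * 0.961 = 1458
40+: 288 * 0.945 + 887 * 0.269 = 272 + 239 = 511
Population now: 0–9=521, 10–19=142, 20–29=259, 30–39=1458, 40+=511
[period 3]
Births: 259 * 0.331 = 86 ; 1458 * 0.065 = 95 → total 181
10–19: 521 * 0.958 = 499
20–29: 142 * 0.966 = 137
30–39: 259 * 0.961 = 249
40+: 1458 * 0.945 + 511 * 0.269 = 1378 + 137 = 1515
Population now: 0–9=181, 10–19=499, 20–29=137, 30–39=249, 40+=1515
Dependents (band 0–9 + band 40+) = 181 + 1515 = 1696; working-age = 885; ratio = 1696/885 × 100 = 191.6

191.6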